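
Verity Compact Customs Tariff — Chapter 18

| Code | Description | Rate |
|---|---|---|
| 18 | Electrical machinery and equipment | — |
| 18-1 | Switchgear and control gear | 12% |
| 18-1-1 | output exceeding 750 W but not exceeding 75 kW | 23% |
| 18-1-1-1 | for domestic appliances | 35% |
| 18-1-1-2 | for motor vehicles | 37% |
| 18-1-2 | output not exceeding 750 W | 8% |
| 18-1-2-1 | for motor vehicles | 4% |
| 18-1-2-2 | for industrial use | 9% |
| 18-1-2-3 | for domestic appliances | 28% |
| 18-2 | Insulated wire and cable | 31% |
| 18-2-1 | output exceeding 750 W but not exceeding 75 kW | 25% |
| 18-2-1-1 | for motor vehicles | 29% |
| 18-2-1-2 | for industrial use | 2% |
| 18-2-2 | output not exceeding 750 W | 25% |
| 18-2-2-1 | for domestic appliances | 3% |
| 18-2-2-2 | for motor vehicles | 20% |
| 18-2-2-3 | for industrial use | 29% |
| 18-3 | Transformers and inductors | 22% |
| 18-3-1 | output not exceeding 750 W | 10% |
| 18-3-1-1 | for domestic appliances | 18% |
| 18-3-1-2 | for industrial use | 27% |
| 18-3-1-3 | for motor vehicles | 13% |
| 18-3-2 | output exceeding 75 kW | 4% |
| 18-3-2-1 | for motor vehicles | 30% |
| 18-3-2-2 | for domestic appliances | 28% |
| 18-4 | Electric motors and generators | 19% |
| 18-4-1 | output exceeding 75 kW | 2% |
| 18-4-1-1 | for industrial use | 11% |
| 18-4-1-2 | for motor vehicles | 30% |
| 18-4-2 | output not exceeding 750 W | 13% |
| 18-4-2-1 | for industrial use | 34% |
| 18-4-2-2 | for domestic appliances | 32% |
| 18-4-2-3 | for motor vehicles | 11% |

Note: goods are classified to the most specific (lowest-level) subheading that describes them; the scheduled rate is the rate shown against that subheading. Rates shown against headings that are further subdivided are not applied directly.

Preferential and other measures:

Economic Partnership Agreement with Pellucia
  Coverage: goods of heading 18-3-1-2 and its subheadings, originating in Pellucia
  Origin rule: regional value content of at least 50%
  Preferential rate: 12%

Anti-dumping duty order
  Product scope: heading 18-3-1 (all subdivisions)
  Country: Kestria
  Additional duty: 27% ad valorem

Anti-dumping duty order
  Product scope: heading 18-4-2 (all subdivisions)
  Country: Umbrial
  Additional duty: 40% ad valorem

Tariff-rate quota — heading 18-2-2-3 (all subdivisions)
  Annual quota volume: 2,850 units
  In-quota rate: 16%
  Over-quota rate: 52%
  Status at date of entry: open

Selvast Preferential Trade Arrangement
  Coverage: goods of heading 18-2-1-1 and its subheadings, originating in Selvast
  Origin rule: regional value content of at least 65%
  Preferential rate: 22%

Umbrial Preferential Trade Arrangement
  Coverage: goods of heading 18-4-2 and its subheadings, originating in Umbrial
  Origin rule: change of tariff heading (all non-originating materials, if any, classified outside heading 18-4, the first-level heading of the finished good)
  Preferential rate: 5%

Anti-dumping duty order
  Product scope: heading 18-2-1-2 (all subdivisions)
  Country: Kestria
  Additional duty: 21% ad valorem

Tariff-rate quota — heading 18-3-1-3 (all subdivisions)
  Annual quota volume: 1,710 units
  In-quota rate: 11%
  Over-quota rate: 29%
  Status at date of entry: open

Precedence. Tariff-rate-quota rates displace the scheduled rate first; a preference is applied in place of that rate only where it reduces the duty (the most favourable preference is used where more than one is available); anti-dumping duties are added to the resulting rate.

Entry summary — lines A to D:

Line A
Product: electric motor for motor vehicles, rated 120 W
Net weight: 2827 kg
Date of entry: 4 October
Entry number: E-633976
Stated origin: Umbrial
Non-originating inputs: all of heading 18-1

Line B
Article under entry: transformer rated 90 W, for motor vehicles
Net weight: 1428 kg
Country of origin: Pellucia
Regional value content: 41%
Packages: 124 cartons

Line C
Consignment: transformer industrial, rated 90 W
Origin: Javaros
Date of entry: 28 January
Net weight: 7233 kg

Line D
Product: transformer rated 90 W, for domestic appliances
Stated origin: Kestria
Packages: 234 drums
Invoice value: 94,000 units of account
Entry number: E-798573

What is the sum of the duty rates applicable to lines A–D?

128%

Line A: electric motor → 18-4; rated 120 W → 18-4-2; for motor vehicles → 18-4-2-3. Scheduled 11%. Umbrial agreement on 18-4-2: CTH met → 5% available; preferential 5%; anti-dumping (Umbrial, 18-4-2): +40%; total 5% + 40% = 45%. → 45%.
Line B: transformer → 18-3; rated 90 W → 18-3-1; for motor vehicles → 18-3-1-3. Scheduled 13%. quota on 18-3-1-3 open → in-quota 11%; Pellucia agreement on 18-3-1-2: 18-3-1-3 not covered. → 11%.
Line C: transformer → 18-3; rated 90 W → 18-3-1; industrial → 18-3-1-2. Scheduled 27%. No special measure applies. → 27%.
Line D: transformer → 18-3; rated 90 W → 18-3-1; for domestic appliances → 18-3-1-1. Scheduled 18%. anti-dumping (Kestria, 18-3-1): +27%; total 18% + 27% = 45%. → 45%.
Sum: 45% + 11% + 27% + 45% = 128%.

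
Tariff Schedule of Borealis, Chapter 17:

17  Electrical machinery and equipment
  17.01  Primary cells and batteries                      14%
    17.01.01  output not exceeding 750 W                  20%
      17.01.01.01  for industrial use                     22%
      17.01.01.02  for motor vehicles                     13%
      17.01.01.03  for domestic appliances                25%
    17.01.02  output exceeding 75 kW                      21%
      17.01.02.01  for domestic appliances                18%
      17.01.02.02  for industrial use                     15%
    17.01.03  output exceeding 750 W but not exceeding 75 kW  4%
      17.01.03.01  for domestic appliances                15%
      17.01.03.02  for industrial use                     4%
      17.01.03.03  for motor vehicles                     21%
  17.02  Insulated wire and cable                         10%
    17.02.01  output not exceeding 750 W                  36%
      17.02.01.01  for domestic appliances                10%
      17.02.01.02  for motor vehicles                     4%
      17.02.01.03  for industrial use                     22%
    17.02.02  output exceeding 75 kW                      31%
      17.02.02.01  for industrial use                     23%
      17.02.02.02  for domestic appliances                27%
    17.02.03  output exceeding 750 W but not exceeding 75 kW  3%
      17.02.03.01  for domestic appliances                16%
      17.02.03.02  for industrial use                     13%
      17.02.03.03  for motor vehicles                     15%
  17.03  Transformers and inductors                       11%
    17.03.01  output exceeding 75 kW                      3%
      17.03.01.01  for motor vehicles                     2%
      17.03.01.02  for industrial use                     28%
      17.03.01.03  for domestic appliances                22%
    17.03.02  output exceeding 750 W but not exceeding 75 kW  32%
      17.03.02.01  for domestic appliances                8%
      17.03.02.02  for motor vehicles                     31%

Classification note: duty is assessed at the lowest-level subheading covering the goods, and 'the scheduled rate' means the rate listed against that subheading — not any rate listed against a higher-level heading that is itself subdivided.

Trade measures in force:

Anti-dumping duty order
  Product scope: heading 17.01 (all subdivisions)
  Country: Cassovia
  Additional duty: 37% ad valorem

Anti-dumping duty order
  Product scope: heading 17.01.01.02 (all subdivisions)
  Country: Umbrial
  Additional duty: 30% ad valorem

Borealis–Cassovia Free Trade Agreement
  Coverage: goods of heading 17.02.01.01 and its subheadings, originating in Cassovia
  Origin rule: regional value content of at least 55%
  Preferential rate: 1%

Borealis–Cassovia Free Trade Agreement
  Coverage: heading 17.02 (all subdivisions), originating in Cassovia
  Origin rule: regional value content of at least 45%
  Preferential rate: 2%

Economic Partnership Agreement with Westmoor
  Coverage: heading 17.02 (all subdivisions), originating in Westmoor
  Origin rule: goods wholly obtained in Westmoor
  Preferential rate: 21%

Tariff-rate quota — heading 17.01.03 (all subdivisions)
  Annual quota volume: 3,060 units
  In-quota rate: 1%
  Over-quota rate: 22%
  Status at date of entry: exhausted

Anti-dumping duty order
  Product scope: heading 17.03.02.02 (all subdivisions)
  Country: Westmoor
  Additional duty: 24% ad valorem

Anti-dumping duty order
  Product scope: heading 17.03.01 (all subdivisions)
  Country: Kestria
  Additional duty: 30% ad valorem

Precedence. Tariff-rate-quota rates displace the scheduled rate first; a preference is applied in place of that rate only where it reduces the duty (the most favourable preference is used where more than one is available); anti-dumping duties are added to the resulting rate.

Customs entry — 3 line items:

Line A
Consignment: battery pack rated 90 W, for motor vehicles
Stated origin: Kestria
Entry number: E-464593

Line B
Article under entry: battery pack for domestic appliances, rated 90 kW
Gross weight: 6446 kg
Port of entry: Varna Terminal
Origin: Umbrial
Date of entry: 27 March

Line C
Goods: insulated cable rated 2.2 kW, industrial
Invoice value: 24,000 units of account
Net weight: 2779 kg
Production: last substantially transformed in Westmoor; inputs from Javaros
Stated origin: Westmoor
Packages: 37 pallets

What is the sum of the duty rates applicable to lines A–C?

Line A: battery pack → 17.01; rated 90 W → 17.01.01; for motor vehicles → 17.01.01.02. Scheduled 13%. No special measure applies. → 13%.
Line B: battery pack → 17.01; rated 90 kW → 17.01.02; for domestic appliances → 17.01.02.01. Scheduled 18%. No special measure applies. → 18%.
Line C: insulated cable → 17.02; rated 2.2 kW → 17.02.03; industrial → 17.02.03.02. Scheduled 13%. Westmoor agreement on 17.02: not wholly obtained. → 13%.
Sum: 13% + 18% + 13% = 44%.

44%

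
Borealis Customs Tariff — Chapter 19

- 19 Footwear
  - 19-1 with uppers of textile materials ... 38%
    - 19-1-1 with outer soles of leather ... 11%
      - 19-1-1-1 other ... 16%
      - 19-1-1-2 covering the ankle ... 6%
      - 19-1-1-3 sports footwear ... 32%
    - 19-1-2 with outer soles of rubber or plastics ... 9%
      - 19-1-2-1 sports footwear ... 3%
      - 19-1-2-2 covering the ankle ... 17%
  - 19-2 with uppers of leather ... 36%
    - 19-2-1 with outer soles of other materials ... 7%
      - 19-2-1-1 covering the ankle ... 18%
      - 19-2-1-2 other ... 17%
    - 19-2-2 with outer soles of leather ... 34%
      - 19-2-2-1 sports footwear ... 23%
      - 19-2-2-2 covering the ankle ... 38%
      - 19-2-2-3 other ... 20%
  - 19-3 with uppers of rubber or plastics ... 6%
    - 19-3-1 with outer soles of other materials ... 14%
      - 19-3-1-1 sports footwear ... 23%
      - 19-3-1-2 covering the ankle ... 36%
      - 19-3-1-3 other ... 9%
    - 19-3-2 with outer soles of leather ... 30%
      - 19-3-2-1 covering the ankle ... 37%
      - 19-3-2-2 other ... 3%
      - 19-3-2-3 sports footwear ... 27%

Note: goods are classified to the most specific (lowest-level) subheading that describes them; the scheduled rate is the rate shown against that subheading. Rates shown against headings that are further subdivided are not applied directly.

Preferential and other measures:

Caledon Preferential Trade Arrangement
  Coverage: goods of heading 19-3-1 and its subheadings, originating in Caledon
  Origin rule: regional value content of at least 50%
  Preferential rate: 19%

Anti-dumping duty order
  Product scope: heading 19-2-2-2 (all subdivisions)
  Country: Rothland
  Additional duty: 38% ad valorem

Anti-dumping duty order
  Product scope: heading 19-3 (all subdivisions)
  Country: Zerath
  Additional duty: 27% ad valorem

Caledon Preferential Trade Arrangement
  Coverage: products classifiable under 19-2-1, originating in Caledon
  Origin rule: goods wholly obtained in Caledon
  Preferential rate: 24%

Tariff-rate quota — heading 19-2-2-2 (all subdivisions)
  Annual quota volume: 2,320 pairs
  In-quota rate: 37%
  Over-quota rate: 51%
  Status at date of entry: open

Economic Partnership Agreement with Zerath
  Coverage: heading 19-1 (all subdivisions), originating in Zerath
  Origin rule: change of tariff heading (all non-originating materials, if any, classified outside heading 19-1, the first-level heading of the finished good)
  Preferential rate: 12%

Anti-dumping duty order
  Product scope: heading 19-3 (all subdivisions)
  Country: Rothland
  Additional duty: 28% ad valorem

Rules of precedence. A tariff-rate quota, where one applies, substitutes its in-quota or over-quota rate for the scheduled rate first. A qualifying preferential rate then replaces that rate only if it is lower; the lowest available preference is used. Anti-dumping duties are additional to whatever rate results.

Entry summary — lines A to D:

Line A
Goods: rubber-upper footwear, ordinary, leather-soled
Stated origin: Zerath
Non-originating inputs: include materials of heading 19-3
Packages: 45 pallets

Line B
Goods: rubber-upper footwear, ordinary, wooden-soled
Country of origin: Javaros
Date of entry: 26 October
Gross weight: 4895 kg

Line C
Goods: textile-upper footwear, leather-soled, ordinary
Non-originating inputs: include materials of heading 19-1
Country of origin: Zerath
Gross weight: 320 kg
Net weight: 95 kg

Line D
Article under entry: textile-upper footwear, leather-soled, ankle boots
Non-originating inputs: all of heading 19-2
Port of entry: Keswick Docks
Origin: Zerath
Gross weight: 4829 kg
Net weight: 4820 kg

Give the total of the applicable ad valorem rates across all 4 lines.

Line A: rubber-upper → 19-3; leather-soled → 19-3-2; ordinary → 19-3-2-2. Scheduled 3%. Zerath agreement on 19-1: 19-3-2-2 not covered; anti-dumping (Zerath, 19-3): +27%; total 3% + 27% = 30%. → 30%.
Line B: rubber-upper → 19-3; wooden-soled → 19-3-1; ordinary → 19-3-1-3. Scheduled 9%. No special measure applies. → 9%.
Line C: textile-upper → 19-1; leather-soled → 19-1-1; ordinary → 19-1-1-1. Scheduled 16%. Zerath agreement on 19-1: CTH not met. → 16%.
Line D: textile-upper → 19-1; leather-soled → 19-1-1; ankle boots → 19-1-1-2. Scheduled 6%. Zerath agreement on 19-1: CTH met → 12% available; preference 12% not lower than 6% → no reduction. → 6%.
Sum: 30% + 9% + 16% + 6% = 61%.

61%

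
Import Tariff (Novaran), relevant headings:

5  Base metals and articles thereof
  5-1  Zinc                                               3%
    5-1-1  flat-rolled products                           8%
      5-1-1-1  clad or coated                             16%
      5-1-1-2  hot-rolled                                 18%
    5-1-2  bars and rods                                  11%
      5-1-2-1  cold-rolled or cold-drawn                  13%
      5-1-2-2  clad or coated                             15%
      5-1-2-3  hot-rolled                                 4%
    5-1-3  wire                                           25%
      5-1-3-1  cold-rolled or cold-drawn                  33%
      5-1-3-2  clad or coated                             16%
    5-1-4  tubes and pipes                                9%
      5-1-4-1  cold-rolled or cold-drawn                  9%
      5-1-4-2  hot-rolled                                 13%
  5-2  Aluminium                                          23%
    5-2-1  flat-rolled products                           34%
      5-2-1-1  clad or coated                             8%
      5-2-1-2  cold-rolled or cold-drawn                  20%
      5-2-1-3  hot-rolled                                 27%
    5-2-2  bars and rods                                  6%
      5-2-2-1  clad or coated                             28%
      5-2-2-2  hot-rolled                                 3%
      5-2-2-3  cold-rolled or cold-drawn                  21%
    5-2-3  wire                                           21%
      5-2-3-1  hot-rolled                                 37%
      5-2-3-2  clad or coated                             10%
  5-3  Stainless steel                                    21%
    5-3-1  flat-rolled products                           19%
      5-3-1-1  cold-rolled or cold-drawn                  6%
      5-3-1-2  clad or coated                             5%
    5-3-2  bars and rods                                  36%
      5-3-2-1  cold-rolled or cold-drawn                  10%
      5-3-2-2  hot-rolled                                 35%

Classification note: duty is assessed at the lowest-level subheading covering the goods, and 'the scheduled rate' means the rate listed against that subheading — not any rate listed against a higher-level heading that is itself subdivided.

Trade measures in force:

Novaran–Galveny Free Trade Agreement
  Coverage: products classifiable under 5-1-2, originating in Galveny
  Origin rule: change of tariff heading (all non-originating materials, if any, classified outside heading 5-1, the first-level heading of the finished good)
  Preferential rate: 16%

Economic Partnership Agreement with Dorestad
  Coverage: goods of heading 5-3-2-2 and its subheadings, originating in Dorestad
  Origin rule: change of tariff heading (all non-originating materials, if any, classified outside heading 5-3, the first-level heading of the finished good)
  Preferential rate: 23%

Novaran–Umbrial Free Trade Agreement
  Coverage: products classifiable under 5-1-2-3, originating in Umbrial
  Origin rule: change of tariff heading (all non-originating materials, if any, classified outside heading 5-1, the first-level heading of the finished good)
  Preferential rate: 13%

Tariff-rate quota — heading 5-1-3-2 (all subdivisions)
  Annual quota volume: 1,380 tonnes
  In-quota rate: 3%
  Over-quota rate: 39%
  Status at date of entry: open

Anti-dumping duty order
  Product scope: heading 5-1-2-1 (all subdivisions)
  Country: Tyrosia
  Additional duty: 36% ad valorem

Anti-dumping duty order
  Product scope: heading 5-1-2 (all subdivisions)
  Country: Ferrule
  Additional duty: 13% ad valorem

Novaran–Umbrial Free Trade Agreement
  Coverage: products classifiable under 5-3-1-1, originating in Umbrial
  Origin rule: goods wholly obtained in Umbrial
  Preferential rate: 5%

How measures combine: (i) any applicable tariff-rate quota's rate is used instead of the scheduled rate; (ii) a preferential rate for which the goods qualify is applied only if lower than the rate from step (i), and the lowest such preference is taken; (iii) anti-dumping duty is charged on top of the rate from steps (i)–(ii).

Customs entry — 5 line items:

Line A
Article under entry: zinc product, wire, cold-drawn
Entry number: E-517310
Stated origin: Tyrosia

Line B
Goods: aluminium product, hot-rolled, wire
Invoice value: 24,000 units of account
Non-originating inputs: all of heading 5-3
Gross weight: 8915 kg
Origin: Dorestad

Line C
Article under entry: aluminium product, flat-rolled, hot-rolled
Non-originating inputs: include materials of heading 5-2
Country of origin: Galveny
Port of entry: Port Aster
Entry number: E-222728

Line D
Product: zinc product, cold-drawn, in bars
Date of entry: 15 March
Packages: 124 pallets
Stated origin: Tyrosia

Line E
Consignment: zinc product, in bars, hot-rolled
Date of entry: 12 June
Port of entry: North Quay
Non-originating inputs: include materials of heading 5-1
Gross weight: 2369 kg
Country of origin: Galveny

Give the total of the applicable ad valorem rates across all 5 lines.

Line A: zinc → 5-1; wire → 5-1-3; cold-drawn → 5-1-3-1. Scheduled 33%. No special measure applies. → 33%.
Line B: aluminium → 5-2; wire → 5-2-3; hot-rolled → 5-2-3-1. Scheduled 37%. Dorestad agreement on 5-3-2-2: 5-2-3-1 not covered. → 37%.
Line C: aluminium → 5-2; flat-rolled → 5-2-1; hot-rolled → 5-2-1-3. Scheduled 27%. Galveny agreement on 5-1-2: 5-2-1-3 not covered. → 27%.
Line D: zinc → 5-1; in bars → 5-1-2; cold-drawn → 5-1-2-1. Scheduled 13%. anti-dumping (Tyrosia, 5-1-2-1): +36%; total 13% + 36% = 49%. → 49%.
Line E: zinc → 5-1; in bars → 5-1-2; hot-rolled → 5-1-2-3. Scheduled 4%. Galveny agreement on 5-1-2: CTH not met. → 4%.
Sum: 33% + 37% + 27% + 49% + 4% = 150%.

150%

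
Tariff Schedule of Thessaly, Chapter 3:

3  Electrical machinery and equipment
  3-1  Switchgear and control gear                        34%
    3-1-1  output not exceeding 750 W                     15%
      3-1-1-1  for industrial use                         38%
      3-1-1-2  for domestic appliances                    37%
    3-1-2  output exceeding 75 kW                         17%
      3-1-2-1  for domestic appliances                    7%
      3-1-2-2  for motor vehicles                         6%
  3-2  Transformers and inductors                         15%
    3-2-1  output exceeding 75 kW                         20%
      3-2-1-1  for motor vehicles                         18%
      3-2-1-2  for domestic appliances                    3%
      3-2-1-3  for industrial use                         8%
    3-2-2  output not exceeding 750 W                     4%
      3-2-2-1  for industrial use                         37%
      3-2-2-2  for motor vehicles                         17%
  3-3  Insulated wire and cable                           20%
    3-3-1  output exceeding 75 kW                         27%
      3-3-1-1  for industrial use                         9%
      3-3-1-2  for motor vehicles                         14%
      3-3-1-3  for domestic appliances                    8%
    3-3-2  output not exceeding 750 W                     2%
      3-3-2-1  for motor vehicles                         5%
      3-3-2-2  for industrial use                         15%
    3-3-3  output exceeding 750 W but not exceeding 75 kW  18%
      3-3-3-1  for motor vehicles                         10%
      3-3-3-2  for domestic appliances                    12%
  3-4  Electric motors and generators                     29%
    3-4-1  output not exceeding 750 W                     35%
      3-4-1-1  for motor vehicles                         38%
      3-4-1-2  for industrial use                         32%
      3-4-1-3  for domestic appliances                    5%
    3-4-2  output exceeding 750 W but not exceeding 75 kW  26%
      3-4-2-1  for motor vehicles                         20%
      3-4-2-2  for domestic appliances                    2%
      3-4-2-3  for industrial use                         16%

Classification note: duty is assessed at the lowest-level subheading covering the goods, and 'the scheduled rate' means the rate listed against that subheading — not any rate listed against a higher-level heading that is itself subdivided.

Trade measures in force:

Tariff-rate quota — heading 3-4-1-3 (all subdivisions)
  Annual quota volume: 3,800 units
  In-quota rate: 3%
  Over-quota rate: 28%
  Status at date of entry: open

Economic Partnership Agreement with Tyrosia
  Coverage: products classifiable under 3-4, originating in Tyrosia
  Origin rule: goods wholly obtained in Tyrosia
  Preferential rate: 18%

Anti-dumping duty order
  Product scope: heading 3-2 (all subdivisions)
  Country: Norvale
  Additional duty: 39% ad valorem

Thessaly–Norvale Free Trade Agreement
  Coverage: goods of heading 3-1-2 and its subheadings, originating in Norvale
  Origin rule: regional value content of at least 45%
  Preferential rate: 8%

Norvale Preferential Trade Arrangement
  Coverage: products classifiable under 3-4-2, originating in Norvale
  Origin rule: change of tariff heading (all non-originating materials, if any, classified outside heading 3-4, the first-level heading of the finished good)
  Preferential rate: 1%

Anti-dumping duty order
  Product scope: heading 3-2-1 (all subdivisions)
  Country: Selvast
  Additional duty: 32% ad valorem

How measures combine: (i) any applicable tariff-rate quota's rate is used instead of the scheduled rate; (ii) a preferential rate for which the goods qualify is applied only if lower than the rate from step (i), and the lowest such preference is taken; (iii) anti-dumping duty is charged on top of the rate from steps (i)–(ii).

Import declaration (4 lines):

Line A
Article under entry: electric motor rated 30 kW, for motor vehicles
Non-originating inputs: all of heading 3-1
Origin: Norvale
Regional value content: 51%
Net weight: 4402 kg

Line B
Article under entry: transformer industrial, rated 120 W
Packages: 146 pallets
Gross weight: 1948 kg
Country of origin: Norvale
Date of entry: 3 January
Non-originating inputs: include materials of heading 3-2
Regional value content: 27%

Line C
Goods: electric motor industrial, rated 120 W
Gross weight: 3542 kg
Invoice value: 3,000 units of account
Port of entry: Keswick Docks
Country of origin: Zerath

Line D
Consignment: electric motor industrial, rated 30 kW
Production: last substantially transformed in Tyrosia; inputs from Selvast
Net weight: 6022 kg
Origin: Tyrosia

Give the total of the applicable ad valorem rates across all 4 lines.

125%

Line A: electric motor → 3-4; rated 30 kW → 3-4-2; for motor vehicles → 3-4-2-1. Scheduled 20%. Norvale agreement on 3-1-2: 3-4-2-1 not covered; Norvale agreement on 3-4-2: CTH met → 1% available; preferential 1%. → 1%.
Line B: transformer → 3-2; rated 120 W → 3-2-2; industrial → 3-2-2-1. Scheduled 37%. Norvale agreement on 3-1-2: 3-2-2-1 not covered; Norvale agreement on 3-4-2: 3-2-2-1 not covered; anti-dumping (Norvale, 3-2): +39%; total 37% + 39% = 76%. → 76%.
Line C: electric motor → 3-4; rated 120 W → 3-4-1; industrial → 3-4-1-2. Scheduled 32%. No special measure applies. → 32%.
Line D: electric motor → 3-4; rated 30 kW → 3-4-2; industrial → 3-4-2-3. Scheduled 16%. Tyrosia agreement on 3-4: not wholly obtained. → 16%.
Sum: 1% + 76% + 32% + 16% = 125%.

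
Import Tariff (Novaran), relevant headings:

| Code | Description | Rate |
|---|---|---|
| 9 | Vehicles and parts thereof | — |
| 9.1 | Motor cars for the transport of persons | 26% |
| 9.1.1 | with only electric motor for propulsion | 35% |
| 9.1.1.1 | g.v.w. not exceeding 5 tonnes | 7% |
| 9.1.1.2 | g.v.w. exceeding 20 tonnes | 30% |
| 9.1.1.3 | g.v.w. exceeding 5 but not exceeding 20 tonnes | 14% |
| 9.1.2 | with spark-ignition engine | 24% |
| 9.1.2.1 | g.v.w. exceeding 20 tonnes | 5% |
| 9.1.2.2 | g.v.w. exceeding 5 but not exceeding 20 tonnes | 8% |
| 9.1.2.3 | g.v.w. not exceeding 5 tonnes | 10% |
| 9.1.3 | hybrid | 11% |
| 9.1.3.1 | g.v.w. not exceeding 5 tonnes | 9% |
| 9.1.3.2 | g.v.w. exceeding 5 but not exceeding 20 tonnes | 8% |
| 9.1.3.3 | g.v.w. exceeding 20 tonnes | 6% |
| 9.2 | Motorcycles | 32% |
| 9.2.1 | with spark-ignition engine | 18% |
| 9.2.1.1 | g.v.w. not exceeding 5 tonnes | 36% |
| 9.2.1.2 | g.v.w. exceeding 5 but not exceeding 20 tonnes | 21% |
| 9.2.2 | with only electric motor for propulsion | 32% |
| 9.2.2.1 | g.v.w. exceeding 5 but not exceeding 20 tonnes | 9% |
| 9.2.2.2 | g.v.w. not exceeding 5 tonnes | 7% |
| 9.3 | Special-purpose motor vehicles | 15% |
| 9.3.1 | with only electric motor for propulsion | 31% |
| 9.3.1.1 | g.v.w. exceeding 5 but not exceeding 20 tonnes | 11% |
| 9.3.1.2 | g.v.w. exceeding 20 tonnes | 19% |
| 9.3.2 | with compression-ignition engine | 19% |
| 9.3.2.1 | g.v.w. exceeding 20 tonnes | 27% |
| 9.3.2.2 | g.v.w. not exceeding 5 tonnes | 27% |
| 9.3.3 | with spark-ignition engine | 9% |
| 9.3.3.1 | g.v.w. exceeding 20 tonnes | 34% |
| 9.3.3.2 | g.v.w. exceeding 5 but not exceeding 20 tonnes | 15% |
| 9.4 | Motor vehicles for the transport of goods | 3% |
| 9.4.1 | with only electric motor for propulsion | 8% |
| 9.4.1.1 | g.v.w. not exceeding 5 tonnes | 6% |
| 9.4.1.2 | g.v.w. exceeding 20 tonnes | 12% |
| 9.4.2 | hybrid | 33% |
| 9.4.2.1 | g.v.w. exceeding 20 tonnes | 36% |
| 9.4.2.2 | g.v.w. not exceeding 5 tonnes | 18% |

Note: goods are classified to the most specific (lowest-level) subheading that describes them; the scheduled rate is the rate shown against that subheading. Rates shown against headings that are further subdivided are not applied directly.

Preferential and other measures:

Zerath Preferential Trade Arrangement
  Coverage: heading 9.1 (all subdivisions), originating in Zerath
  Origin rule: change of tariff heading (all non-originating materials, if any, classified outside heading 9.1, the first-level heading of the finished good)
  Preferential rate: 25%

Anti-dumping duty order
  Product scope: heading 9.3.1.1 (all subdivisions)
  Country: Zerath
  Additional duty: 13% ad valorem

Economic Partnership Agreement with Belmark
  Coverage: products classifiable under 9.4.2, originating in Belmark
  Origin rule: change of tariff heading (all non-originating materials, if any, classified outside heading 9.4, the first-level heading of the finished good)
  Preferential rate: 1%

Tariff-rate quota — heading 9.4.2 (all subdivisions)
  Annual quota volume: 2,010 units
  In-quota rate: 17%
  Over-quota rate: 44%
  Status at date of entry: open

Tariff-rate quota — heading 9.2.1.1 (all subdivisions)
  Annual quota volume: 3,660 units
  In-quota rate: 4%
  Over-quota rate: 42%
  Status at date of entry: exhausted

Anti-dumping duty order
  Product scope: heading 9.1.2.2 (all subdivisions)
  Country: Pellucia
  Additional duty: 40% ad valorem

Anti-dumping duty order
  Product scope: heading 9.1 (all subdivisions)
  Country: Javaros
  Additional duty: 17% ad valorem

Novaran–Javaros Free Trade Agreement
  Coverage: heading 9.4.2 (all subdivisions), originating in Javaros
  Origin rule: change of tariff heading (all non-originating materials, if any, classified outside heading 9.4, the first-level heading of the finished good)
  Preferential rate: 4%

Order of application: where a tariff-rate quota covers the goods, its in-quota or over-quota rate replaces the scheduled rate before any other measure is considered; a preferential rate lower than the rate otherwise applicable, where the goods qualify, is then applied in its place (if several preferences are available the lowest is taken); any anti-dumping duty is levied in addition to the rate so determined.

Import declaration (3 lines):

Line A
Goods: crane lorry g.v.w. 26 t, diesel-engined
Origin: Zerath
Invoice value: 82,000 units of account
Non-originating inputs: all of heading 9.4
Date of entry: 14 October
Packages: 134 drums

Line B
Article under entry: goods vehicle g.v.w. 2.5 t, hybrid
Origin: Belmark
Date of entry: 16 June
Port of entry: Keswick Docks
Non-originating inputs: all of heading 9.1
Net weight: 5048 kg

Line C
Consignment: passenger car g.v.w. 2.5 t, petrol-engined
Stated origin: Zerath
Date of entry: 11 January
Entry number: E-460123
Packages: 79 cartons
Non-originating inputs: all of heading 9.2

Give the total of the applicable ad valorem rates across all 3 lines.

Line A: crane lorry → 9.3; diesel-engined → 9.3.2; g.v.w. 26 t → 9.3.2.1. Scheduled 27%. Zerath agreement on 9.1: 9.3.2.1 not covered. → 27%.
Line B: goods vehicle → 9.4; hybrid → 9.4.2; g.v.w. 2.5 t → 9.4.2.2. Scheduled 18%. quota on 9.4.2 open → in-quota 17%; Belmark agreement on 9.4.2: CTH met → 1% available; preferential 1%. → 1%.
Line C: passenger car → 9.1; petrol-engined → 9.1.2; g.v.w. 2.5 t → 9.1.2.3. Scheduled 10%. Zerath agreement on 9.1: CTH met → 25% available; preference 25% not lower than 10% → no reduction. → 10%.
Sum: 27% + 1% + 10% = 38%.

38%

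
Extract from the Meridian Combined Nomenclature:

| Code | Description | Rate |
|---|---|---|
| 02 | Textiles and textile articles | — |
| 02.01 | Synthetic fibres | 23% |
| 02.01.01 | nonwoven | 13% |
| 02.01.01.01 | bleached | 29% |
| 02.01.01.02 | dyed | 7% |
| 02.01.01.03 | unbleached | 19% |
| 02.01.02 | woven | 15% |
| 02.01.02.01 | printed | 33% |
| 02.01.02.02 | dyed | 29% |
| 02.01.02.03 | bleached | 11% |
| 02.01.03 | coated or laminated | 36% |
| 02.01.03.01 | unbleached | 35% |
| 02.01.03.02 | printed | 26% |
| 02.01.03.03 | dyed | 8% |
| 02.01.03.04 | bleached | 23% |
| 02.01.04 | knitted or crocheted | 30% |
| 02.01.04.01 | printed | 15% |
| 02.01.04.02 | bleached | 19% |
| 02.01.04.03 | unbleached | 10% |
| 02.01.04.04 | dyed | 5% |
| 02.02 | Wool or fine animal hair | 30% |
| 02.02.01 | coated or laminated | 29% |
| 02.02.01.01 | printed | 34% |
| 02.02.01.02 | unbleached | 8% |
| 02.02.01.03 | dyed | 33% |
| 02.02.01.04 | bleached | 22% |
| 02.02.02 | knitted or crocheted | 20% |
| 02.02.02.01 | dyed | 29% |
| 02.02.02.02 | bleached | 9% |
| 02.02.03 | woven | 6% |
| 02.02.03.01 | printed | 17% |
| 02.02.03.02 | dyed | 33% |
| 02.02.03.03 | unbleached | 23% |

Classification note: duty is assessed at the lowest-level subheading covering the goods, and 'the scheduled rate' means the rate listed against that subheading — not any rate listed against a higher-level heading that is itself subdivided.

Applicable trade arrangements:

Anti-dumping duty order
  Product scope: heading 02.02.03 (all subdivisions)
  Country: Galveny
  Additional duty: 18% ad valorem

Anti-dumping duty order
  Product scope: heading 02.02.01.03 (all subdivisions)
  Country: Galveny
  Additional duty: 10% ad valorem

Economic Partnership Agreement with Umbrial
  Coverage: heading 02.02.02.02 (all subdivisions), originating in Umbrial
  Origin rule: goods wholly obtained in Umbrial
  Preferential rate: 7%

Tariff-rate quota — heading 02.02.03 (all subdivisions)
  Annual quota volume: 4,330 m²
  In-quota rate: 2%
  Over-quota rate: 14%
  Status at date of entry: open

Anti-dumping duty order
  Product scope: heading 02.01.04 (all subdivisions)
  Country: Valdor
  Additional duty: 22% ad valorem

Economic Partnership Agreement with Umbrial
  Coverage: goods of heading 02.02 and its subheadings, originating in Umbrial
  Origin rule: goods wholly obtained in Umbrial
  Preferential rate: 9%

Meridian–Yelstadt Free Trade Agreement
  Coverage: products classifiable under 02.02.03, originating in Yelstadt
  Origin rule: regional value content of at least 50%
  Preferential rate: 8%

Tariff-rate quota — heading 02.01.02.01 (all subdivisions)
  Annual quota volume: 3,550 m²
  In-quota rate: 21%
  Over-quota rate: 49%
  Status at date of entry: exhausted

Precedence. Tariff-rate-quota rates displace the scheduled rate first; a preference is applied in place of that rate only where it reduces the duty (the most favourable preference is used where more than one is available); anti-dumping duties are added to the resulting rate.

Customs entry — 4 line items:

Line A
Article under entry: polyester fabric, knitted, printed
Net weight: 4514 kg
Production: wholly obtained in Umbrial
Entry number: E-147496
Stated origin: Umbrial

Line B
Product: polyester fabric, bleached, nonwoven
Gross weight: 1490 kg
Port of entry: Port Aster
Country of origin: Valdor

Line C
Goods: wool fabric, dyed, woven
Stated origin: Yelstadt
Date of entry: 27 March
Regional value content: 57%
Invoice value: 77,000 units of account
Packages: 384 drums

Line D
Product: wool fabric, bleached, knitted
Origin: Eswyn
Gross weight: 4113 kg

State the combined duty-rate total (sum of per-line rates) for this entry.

55%

Line A: polyester → 02.01; knitted → 02.01.04; printed → 02.01.04.01. Scheduled 15%. Umbrial agreement on 02.02.02.02: 02.01.04.01 not covered; Umbrial agreement on 02.02: 02.01.04.01 not covered. → 15%.
Line B: polyester → 02.01; nonwoven → 02.01.01; bleached → 02.01.01.01. Scheduled 29%. No special measure applies. → 29%.
Line C: wool → 02.02; woven → 02.02.03; dyed → 02.02.03.02. Scheduled 33%. quota on 02.02.03 open → in-quota 2%; Yelstadt agreement on 02.02.03: RVC ≥ 50% → 8% available; preference 8% not lower than 2% → no reduction. → 2%.
Line D: wool → 02.02; knitted → 02.02.02; bleached → 02.02.02.02. Scheduled 9%. No special measure applies. → 9%.
Sum: 15% + 29% + 2% + 9% = 55%.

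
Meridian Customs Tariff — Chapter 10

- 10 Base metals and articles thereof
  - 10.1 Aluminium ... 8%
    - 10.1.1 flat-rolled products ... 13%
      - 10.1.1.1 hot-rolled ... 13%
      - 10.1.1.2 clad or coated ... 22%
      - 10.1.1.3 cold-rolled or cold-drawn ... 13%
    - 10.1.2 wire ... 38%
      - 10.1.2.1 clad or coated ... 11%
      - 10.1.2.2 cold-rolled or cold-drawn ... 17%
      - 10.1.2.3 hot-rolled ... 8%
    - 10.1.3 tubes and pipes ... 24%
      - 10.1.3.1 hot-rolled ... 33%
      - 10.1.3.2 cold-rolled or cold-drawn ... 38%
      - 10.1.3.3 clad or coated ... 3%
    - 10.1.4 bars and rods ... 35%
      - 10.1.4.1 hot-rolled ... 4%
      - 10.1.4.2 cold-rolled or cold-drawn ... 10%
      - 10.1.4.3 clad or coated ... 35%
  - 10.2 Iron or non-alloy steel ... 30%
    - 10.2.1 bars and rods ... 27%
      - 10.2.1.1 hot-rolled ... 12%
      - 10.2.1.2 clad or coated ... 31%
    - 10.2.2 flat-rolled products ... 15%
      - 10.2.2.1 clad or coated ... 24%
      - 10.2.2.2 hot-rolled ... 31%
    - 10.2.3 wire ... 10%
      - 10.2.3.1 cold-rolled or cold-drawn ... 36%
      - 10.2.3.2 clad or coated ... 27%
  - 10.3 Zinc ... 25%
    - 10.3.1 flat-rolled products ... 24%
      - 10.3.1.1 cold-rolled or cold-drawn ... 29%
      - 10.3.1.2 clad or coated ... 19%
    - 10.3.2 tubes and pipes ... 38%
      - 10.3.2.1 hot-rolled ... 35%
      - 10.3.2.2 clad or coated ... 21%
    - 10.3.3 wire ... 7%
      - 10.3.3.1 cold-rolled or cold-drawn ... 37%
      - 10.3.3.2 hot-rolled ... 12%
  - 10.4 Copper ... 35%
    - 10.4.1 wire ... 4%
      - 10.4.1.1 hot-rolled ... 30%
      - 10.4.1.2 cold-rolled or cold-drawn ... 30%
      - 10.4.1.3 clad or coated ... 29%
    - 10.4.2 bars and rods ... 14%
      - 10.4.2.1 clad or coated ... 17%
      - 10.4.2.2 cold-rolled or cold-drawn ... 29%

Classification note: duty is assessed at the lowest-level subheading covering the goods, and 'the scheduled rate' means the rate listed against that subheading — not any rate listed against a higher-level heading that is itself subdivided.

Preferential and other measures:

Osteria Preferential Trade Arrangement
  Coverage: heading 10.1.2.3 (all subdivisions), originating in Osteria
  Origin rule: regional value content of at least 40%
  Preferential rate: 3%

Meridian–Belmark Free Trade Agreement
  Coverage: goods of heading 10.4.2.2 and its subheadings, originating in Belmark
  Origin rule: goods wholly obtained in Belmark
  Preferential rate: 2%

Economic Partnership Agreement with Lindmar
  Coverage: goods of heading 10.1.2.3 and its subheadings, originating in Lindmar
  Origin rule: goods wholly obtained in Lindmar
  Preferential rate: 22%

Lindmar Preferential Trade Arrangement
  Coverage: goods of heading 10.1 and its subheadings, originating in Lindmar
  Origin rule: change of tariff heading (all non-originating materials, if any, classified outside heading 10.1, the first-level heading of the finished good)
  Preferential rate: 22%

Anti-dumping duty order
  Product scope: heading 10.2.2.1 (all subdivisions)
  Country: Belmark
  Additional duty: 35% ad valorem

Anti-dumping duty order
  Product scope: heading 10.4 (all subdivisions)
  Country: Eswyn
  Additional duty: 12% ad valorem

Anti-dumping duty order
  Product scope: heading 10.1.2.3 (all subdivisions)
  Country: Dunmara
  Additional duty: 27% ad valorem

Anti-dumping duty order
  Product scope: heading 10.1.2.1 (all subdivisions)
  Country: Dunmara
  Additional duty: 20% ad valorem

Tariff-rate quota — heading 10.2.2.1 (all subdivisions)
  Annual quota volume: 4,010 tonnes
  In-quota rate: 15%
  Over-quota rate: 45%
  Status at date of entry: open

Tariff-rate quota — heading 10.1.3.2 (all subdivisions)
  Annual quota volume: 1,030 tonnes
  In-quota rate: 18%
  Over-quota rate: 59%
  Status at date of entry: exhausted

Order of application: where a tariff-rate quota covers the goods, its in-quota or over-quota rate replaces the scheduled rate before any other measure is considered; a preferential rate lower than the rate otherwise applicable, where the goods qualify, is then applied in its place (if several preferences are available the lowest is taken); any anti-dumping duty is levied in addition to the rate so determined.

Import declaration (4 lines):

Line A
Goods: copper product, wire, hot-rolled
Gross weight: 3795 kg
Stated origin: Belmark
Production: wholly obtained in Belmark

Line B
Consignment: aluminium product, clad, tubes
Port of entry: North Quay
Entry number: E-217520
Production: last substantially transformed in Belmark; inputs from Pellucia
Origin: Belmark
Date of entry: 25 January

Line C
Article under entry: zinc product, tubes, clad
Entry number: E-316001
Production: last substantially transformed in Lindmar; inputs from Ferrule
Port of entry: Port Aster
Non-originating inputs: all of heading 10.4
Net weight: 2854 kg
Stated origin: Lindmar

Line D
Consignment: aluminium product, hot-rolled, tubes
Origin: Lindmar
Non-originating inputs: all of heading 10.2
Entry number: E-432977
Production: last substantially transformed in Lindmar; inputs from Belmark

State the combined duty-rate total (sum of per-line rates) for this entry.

76%

Line A: copper → 10.4; wire → 10.4.1; hot-rolled → 10.4.1.1. Scheduled 30%. Belmark agreement on 10.4.2.2: 10.4.1.1 not covered. → 30%.
Line B: aluminium → 10.1; tubes → 10.1.3; clad → 10.1.3.3. Scheduled 3%. Belmark agreement on 10.4.2.2: 10.1.3.3 not covered. → 3%.
Line C: zinc → 10.3; tubes → 10.3.2; clad → 10.3.2.2. Scheduled 21%. Lindmar agreement on 10.1.2.3: 10.3.2.2 not covered; Lindmar agreement on 10.1: 10.3.2.2 not covered. → 21%.
Line D: aluminium → 10.1; tubes → 10.1.3; hot-rolled → 10.1.3.1. Scheduled 33%. Lindmar agreement on 10.1.2.3: 10.1.3.1 not covered; Lindmar agreement on 10.1: CTH met → 22% available; preferential 22%. → 22%.
Sum: 30% + 3% + 21% + 22% = 76%.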